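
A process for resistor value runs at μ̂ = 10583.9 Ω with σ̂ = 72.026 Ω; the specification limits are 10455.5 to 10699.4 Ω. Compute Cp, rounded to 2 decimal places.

Cp = (USL − LSL) / (6σ̂) = (10699.4 − 10455.5) / (6 × 72.026) = 243.9000 / 432.1560 = 0.5644

0.56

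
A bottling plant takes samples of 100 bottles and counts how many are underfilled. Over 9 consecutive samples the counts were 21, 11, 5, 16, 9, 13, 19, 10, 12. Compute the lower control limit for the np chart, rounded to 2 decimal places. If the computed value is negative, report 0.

p̄ = Σdᵢ / (k·n) = 116 / (9 × 100) = 0.12889
LCL = np̄ − 3·√(np̄(1−p̄)) = 12.8889 − 3 × 3.3508 = 2.8366

2.84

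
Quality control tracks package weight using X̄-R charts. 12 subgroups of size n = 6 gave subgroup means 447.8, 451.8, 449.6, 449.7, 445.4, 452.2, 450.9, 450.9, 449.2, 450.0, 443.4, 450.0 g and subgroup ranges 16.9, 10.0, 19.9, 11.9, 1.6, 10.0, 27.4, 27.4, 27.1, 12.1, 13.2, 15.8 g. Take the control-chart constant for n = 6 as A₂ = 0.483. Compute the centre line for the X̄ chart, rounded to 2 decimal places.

449.24

X̄̄ = (447.8 + 451.8 + 449.6 + 449.7 + 445.4 + 452.2 + 450.9 + 450.9 + 449.2 + 450.0 + 443.4 + 450.0) / 12 = 5390.9000 / 12 = 449.2417
CL = X̄̄ = 449.2417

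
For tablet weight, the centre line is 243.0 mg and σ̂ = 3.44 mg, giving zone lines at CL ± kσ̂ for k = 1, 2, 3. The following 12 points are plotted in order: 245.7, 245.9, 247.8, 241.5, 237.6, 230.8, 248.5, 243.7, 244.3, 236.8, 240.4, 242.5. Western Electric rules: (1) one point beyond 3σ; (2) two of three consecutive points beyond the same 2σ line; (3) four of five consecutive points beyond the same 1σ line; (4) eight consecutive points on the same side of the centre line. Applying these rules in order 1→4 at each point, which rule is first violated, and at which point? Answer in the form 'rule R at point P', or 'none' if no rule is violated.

Zone of each point (C = within 1σ̂, B = 1σ̂–2σ̂, A = 2σ̂–3σ̂, * = beyond 3σ̂; sign = side of CL): 1:+C, 2:+C, 3:+B, 4:-C, 5:-B, 6:-*, 7:+B, 8:+C, 9:+C, 10:-B, 11:-C, 12:-C
Rule 1 (one point beyond the 3σ limits) is satisfied at point 6.

rule 1 at point 6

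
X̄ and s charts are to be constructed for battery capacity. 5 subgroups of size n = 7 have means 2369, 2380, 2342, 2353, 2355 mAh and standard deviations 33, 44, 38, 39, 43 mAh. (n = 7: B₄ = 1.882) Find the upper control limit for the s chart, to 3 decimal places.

s̄ = (33 + 44 + 38 + 39 + 43) / 5 = 39.4000
UCL_s = B₄·s̄ = 1.882 × 39.4000 = 74.1508

74.151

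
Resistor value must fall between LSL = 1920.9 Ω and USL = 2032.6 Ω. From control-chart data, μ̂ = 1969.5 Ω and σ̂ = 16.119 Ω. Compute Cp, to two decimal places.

1.15

Cp = (USL − LSL) / (6σ̂) = (2032.6 − 1920.9) / (6 × 16.119) = 111.7000 / 96.7140 = 1.1550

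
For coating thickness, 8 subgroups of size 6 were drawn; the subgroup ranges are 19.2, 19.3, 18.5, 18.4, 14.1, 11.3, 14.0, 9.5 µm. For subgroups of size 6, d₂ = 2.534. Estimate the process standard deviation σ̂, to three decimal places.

6.132

R̄ = (19.2 + 19.3 + 18.5 + 18.4 + 14.1 + 11.3 + 14.0 + 9.5) / 8 = 15.5375
σ̂ = R̄ / d₂ = 15.5375 / 2.534 = 6.1316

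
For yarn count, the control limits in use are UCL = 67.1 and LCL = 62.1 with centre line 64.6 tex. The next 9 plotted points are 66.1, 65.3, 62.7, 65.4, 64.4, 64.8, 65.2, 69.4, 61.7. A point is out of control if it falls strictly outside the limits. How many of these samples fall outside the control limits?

Compare each point to [62.1, 67.1]: sample 8 = 69.4 > UCL; sample 9 = 61.7 < LCL.

2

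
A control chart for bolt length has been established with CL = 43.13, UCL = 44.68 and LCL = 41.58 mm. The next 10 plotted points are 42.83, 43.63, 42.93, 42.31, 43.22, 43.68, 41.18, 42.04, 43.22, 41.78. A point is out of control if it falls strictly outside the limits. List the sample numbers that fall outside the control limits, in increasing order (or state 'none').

7

Compare each point to [41.58, 44.68]: sample 7 = 41.18 < LCL.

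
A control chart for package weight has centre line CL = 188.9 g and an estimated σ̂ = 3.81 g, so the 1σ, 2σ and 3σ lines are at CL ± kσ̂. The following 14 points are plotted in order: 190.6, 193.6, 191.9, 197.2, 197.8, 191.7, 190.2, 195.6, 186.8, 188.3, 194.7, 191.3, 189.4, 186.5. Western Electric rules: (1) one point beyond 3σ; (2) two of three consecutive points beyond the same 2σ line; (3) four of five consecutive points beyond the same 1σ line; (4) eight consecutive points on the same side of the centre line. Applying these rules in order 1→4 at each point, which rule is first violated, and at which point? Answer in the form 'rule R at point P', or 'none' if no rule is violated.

rule 2 at point 5

Zone of each point (C = within 1σ̂, B = 1σ̂–2σ̂, A = 2σ̂–3σ̂, * = beyond 3σ̂; sign = side of CL): 1:+C, 2:+B, 3:+C, 4:+A, 5:+A, 6:+C, 7:+C, 8:+B, 9:-C, 10:-C, 11:+B, 12:+C, 13:+C, 14:-C
Rule 2 (two of three consecutive points beyond the same 2σ limit) is satisfied at point 5.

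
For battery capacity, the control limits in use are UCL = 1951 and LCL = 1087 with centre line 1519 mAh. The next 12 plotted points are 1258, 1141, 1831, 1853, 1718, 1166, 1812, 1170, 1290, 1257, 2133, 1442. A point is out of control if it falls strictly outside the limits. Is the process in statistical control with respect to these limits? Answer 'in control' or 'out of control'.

out of control

Compare each point to [1087, 1951]: sample 11 = 2133 > UCL.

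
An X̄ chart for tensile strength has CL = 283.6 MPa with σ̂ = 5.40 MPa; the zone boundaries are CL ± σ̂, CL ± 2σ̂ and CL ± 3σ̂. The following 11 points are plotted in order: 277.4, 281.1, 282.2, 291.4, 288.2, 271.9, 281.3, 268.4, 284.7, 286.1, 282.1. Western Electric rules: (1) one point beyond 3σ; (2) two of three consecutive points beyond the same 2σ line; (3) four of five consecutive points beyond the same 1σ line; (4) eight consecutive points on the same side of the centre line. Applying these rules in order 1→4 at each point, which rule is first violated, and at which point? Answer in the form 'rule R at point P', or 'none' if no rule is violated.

Zone of each point (C = within 1σ̂, B = 1σ̂–2σ̂, A = 2σ̂–3σ̂, * = beyond 3σ̂; sign = side of CL): 1:-B, 2:-C, 3:-C, 4:+B, 5:+C, 6:-A, 7:-C, 8:-A, 9:+C, 10:+C, 11:-C
Rule 2 (two of three consecutive points beyond the same 2σ limit) is satisfied at point 8.

rule 2 at point 8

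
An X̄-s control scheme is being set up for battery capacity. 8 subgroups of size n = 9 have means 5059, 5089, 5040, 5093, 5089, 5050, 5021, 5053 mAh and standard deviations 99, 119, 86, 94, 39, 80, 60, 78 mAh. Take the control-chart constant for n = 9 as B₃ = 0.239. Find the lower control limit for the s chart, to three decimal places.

s̄ = (99 + 119 + 86 + 94 + 39 + 80 + 60 + 78) / 8 = 81.8750
LCL_s = B₃·s̄ = 0.239 × 81.8750 = 19.5681

19.568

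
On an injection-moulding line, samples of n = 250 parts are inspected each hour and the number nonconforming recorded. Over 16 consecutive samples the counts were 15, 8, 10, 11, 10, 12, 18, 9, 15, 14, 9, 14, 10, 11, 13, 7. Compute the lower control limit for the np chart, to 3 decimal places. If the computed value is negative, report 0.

1.637

p̄ = Σdᵢ / (k·n) = 186 / (16 × 250) = 0.04650
LCL = np̄ − 3·√(np̄(1−p̄)) = 11.6250 − 3 × 3.3293 = 1.6370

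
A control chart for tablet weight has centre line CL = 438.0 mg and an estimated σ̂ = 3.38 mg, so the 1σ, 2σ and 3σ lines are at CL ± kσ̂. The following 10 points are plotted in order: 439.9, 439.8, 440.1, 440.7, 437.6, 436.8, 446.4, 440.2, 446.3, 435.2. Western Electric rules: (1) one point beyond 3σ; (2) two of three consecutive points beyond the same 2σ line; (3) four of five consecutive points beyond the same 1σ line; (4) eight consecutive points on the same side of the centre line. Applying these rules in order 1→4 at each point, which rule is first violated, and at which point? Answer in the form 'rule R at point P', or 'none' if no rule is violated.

Zone of each point (C = within 1σ̂, B = 1σ̂–2σ̂, A = 2σ̂–3σ̂, * = beyond 3σ̂; sign = side of CL): 1:+C, 2:+C, 3:+C, 4:+C, 5:-C, 6:-C, 7:+A, 8:+C, 9:+A, 10:-C
Rule 2 (two of three consecutive points beyond the same 2σ limit) is satisfied at point 9.

rule 2 at point 9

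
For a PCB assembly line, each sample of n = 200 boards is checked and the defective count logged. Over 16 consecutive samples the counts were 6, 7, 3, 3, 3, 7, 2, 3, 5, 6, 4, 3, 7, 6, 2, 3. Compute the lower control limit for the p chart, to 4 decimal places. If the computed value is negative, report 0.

0.0000

p̄ = Σdᵢ / (k·n) = 70 / (16 × 200) = 0.02187
LCL = p̄ − 3·√(p̄(1−p̄)/n) = 0.02187 − 3 × 0.01034 = -0.00915 → 0 (negative, so LCL = 0)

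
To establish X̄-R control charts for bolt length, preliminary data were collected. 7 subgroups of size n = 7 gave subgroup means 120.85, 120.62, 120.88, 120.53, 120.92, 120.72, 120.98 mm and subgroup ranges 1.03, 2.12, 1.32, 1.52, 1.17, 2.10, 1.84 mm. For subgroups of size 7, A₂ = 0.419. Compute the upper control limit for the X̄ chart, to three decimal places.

121.450

X̄̄ = (120.85 + 120.62 + 120.88 + 120.53 + 120.92 + 120.72 + 120.98) / 7 = 845.5000 / 7 = 120.7857
R̄ = (1.03 + 2.12 + 1.32 + 1.52 + 1.17 + 2.10 + 1.84) / 7 = 11.1000 / 7 = 1.5857
UCL = X̄̄ + A₂·R̄ = 120.7857 + 0.419 × 1.5857 = 121.4501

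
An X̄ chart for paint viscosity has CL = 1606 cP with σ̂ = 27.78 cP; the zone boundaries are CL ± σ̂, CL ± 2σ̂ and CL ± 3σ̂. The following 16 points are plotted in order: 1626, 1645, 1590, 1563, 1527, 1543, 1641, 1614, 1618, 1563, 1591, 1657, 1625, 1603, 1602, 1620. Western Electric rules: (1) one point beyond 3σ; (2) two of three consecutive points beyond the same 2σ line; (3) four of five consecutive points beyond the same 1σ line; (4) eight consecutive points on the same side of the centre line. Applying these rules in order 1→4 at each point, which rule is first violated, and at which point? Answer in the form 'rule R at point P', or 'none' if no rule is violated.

rule 2 at point 6

Zone of each point (C = within 1σ̂, B = 1σ̂–2σ̂, A = 2σ̂–3σ̂, * = beyond 3σ̂; sign = side of CL): 1:+C, 2:+B, 3:-C, 4:-B, 5:-A, 6:-A, 7:+B, 8:+C, 9:+C, 10:-B, 11:-C, 12:+B, 13:+C, 14:-C, 15:-C, 16:+C
Rule 2 (two of three consecutive points beyond the same 2σ limit) is satisfied at point 6.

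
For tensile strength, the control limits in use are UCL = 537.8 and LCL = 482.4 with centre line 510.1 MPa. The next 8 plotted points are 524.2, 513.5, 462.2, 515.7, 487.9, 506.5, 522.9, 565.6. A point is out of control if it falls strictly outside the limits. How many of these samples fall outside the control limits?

Compare each point to [482.4, 537.8]: sample 3 = 462.2 < LCL; sample 8 = 565.6 > UCL.

2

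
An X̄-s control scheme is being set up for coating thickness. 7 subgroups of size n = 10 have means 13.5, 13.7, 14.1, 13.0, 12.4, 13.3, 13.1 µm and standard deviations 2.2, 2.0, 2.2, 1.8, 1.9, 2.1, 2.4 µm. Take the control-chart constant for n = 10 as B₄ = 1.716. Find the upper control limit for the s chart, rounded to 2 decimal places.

s̄ = (2.2 + 2.0 + 2.2 + 1.8 + 1.9 + 2.1 + 2.4) / 7 = 2.0857
UCL_s = B₄·s̄ = 1.716 × 2.0857 = 3.5791

3.58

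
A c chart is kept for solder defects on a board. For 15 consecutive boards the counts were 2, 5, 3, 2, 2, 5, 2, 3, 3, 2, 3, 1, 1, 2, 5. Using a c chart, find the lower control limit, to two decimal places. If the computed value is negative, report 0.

c̄ = (2 + 5 + 3 + 2 + 2 + 5 + 2 + 3 + 3 + 2 + 3 + 1 + 1 + 2 + 5) / 15 = 41 / 15 = 2.7333
LCL = c̄ − 3√c̄ = 2.7333 − 3 × 1.6533 = -2.2265 → 0 (cannot be negative)

0.00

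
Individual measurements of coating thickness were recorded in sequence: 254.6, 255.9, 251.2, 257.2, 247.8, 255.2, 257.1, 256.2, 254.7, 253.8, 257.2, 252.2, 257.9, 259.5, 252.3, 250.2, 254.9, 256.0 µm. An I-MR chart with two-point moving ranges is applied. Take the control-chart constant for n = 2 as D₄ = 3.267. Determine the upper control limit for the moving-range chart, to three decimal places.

12.453

Moving ranges: 1.3, 4.7, 6.0, 9.4, 7.4, 1.9, 0.9, 1.5, 0.9, 3.4, 5.0, 5.7, 1.6, 7.2, 2.1, 4.7, 1.1; M̄R̄ = 64.8000 / 17 = 3.8118
UCL_MR = D₄·M̄R̄ = 3.267 × 3.8118 = 12.4530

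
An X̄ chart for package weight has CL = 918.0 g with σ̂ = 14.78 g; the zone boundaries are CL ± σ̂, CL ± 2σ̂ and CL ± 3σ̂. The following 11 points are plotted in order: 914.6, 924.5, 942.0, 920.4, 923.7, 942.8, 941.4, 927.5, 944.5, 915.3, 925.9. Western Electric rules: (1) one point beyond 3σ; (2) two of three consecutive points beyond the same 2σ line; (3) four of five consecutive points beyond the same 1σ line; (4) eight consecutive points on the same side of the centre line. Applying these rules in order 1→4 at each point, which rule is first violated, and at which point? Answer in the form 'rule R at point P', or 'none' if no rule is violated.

rule 4 at point 9

Zone of each point (C = within 1σ̂, B = 1σ̂–2σ̂, A = 2σ̂–3σ̂, * = beyond 3σ̂; sign = side of CL): 1:-C, 2:+C, 3:+B, 4:+C, 5:+C, 6:+B, 7:+B, 8:+C, 9:+B, 10:-C, 11:+C
Rule 4 (eight consecutive points on the same side of the centre line) is satisfied at point 9.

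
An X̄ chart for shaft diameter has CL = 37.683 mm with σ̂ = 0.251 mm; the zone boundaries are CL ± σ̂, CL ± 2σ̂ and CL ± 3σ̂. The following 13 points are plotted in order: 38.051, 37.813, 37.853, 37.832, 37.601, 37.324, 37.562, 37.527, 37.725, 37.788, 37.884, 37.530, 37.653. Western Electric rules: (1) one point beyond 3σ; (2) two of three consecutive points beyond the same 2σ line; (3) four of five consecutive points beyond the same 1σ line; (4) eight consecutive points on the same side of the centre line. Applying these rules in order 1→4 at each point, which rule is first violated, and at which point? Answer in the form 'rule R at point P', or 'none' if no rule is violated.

none

Zone of each point (C = within 1σ̂, B = 1σ̂–2σ̂, A = 2σ̂–3σ̂, * = beyond 3σ̂; sign = side of CL): 1:+B, 2:+C, 3:+C, 4:+C, 5:-C, 6:-B, 7:-C, 8:-C, 9:+C, 10:+C, 11:+C, 12:-C, 13:-C
No rule fires across all 13 points.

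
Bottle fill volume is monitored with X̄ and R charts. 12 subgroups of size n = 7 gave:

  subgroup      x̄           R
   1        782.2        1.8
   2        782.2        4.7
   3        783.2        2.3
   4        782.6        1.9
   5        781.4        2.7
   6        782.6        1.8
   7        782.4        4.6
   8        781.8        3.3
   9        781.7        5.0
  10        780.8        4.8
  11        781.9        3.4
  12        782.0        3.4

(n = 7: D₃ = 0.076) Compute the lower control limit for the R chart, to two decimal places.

R̄ = (1.8 + 4.7 + 2.3 + 1.9 + 2.7 + 1.8 + 4.6 + 3.3 + 5.0 + 4.8 + 3.4 + 3.4) / 12 = 39.7000 / 12 = 3.3083
LCL_R = D₃·R̄ = 0.076 × 3.3083 = 0.2514

0.25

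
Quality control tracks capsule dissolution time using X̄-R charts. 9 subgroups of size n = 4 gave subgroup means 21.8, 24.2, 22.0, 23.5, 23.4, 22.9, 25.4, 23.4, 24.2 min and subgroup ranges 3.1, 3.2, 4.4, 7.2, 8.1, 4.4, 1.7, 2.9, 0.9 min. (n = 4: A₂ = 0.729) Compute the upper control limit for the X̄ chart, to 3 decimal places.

26.330

X̄̄ = (21.8 + 24.2 + 22.0 + 23.5 + 23.4 + 22.9 + 25.4 + 23.4 + 24.2) / 9 = 210.8000 / 9 = 23.4222
R̄ = (3.1 + 3.2 + 4.4 + 7.2 + 8.1 + 4.4 + 1.7 + 2.9 + 0.9) / 9 = 35.9000 / 9 = 3.9889
UCL = X̄̄ + A₂·R̄ = 23.4222 + 0.729 × 3.9889 = 26.3301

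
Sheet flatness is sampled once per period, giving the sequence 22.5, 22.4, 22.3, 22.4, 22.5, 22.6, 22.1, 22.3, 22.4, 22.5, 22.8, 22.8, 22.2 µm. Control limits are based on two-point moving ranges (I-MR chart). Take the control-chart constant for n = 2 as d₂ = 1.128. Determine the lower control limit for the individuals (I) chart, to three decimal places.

X̄ = (22.5 + 22.4 + 22.3 + 22.4 + 22.5 + 22.6 + 22.1 + 22.3 + 22.4 + 22.5 + 22.8 + 22.8 + 22.2) / 13 = 22.4462
Moving ranges: 0.1, 0.1, 0.1, 0.1, 0.1, 0.5, 0.2, 0.1, 0.1, 0.3, 0.0, 0.6; M̄R̄ = 2.3000 / 12 = 0.1917
LCL = X̄ − 3·M̄R̄/d₂ = 22.4462 − 3 × 0.1917 / 1.128 = 21.9364

21.936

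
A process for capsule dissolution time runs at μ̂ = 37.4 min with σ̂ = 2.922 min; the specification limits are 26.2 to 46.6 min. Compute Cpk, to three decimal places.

1.050

Cpu = (USL − μ̂) / (3σ̂) = (46.6 − 37.4) / (3 × 2.922) = 1.0495; Cpl = (μ̂ − LSL) / (3σ̂) = (37.4 − 26.2) / (3 × 2.922) = 1.2777; Cpk = min(Cpu, Cpl) = 1.0495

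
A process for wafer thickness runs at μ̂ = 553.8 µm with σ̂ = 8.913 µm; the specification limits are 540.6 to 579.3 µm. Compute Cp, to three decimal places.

0.724

Cp = (USL − LSL) / (6σ̂) = (579.3 − 540.6) / (6 × 8.913) = 38.7000 / 53.4780 = 0.7237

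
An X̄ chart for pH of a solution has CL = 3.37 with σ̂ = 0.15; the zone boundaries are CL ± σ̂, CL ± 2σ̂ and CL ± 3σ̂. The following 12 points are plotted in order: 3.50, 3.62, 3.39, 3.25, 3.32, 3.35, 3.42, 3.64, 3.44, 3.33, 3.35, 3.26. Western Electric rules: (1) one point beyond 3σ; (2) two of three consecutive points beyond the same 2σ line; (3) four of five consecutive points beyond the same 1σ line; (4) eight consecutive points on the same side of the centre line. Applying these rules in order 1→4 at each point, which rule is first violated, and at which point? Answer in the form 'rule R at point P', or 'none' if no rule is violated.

Zone of each point (C = within 1σ̂, B = 1σ̂–2σ̂, A = 2σ̂–3σ̂, * = beyond 3σ̂; sign = side of CL): 1:+C, 2:+B, 3:+C, 4:-C, 5:-C, 6:-C, 7:+C, 8:+B, 9:+C, 10:-C, 11:-C, 12:-C
No rule fires across all 12 points.

none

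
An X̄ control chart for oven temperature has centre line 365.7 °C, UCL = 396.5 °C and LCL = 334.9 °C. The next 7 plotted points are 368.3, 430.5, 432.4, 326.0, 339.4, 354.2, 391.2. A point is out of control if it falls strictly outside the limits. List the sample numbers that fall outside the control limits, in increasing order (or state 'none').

2, 3, 4

Compare each point to [334.9, 396.5]: sample 2 = 430.5 > UCL; sample 3 = 432.4 > UCL; sample 4 = 326.0 < LCL.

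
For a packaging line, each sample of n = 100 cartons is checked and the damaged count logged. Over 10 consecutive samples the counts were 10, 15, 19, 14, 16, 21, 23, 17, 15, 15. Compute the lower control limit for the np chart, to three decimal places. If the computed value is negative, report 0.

5.365

p̄ = Σdᵢ / (k·n) = 165 / (10 × 100) = 0.16500
LCL = np̄ − 3·√(np̄(1−p̄)) = 16.5000 − 3 × 3.7118 = 5.3646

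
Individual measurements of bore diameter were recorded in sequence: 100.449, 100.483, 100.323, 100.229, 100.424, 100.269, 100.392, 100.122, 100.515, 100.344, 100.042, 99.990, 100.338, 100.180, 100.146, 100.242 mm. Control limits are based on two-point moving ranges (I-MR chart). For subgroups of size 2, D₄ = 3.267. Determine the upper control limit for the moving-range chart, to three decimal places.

0.563

Moving ranges: 0.034, 0.160, 0.094, 0.195, 0.155, 0.123, 0.270, 0.393, 0.171, 0.302, 0.052, 0.348, 0.158, 0.034, 0.096; M̄R̄ = 2.5850 / 15 = 0.1723
UCL_MR = D₄·M̄R̄ = 3.267 × 0.1723 = 0.5630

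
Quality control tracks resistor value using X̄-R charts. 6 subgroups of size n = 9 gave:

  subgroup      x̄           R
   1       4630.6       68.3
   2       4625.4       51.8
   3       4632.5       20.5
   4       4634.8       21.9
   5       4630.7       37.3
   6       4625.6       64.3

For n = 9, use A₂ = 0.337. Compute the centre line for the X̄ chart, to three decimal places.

X̄̄ = (4630.6 + 4625.4 + 4632.5 + 4634.8 + 4630.7 + 4625.6) / 6 = 27779.6000 / 6 = 4629.9333
CL = X̄̄ = 4629.9333

4629.933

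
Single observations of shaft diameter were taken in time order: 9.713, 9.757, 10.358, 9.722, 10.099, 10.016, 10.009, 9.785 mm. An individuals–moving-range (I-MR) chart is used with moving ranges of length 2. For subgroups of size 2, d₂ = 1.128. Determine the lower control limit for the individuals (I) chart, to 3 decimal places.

X̄ = (9.713 + 9.757 + 10.358 + 9.722 + 10.099 + 10.016 + 10.009 + 9.785) / 8 = 9.9324
Moving ranges: 0.044, 0.601, 0.636, 0.377, 0.083, 0.007, 0.224; M̄R̄ = 1.9720 / 7 = 0.2817
LCL = X̄ − 3·M̄R̄/d₂ = 9.9324 − 3 × 0.2817 / 1.128 = 9.1831

9.183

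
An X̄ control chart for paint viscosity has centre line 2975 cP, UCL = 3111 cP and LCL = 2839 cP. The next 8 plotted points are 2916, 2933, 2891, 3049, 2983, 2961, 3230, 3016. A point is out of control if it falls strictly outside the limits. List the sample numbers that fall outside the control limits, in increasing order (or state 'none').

7

Compare each point to [2839, 3111]: sample 7 = 3230 > UCL.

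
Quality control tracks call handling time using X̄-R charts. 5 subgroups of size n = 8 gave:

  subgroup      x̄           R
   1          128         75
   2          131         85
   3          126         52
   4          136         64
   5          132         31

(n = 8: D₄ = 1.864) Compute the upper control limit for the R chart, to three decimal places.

114.450

R̄ = (75 + 85 + 52 + 64 + 31) / 5 = 307.0000 / 5 = 61.4000
UCL_R = D₄·R̄ = 1.864 × 61.4000 = 114.4496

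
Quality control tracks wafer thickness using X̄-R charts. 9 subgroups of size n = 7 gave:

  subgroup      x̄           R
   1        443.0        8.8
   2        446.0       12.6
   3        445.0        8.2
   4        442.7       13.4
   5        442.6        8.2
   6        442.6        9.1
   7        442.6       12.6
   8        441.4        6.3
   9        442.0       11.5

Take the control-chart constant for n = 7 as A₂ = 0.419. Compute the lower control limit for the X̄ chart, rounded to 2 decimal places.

X̄̄ = (443.0 + 446.0 + 445.0 + 442.7 + 442.6 + 442.6 + 442.6 + 441.4 + 442.0) / 9 = 3987.9000 / 9 = 443.1000
R̄ = (8.8 + 12.6 + 8.2 + 13.4 + 8.2 + 9.1 + 12.6 + 6.3 + 11.5) / 9 = 90.7000 / 9 = 10.0778
LCL = X̄̄ − A₂·R̄ = 443.1000 − 0.419 × 10.0778 = 438.8774

438.88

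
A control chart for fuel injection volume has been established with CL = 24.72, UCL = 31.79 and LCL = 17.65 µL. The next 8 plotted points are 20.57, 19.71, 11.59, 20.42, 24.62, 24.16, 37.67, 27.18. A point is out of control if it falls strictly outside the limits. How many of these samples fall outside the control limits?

2

Compare each point to [17.65, 31.79]: sample 3 = 11.59 < LCL; sample 7 = 37.67 > UCL.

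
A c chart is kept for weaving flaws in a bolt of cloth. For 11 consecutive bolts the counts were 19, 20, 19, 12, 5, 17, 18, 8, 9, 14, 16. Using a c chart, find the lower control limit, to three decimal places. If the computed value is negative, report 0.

2.939

c̄ = (19 + 20 + 19 + 12 + 5 + 17 + 18 + 8 + 9 + 14 + 16) / 11 = 157 / 11 = 14.2727
LCL = c̄ − 3√c̄ = 14.2727 − 3 × 3.7779 = 2.9389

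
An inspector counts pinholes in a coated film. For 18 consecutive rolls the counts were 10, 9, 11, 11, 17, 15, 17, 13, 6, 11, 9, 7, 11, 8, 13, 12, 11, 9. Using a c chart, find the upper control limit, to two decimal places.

21.11

c̄ = (10 + 9 + 11 + 11 + 17 + 15 + 17 + 13 + 6 + 11 + 9 + 7 + 11 + 8 + 13 + 12 + 11 + 9) / 18 = 200 / 18 = 11.1111
UCL = c̄ + 3√c̄ = 11.1111 + 3 × √11.1111 = 11.1111 + 3 × 3.3333 = 21.1111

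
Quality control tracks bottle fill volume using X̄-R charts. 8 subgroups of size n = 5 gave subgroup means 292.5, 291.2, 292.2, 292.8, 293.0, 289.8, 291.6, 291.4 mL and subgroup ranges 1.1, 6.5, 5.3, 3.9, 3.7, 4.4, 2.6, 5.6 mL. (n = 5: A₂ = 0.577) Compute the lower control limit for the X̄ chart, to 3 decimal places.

289.425

X̄̄ = (292.5 + 291.2 + 292.2 + 292.8 + 293.0 + 289.8 + 291.6 + 291.4) / 8 = 2334.5000 / 8 = 291.8125
R̄ = (1.1 + 6.5 + 5.3 + 3.9 + 3.7 + 4.4 + 2.6 + 5.6) / 8 = 33.1000 / 8 = 4.1375
LCL = X̄̄ − A₂·R̄ = 291.8125 − 0.577 × 4.1375 = 289.4252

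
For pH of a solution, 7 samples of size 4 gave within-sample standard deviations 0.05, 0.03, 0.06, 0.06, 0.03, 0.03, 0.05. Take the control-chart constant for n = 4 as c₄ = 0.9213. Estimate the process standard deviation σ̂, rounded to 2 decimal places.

s̄ = (0.05 + 0.03 + 0.06 + 0.06 + 0.03 + 0.03 + 0.05) / 7 = 0.0443
σ̂ = s̄ / c₄ = 0.0443 / 0.9213 = 0.0481

0.05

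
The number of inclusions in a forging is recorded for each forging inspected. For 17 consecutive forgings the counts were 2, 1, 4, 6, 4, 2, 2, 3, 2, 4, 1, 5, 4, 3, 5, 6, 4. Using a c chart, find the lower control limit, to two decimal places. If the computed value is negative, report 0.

0.00

c̄ = (2 + 1 + 4 + 6 + 4 + 2 + 2 + 3 + 2 + 4 + 1 + 5 + 4 + 3 + 5 + 6 + 4) / 17 = 58 / 17 = 3.4118
LCL = c̄ − 3√c̄ = 3.4118 − 3 × 1.8471 = -2.1295 → 0 (cannot be negative)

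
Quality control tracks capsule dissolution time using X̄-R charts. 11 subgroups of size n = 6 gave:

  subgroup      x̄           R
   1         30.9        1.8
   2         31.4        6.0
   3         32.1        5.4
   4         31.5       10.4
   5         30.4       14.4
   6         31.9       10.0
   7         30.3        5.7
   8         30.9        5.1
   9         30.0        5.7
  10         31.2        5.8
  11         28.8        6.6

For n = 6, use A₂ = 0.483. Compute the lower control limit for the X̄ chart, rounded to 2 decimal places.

27.48

X̄̄ = (30.9 + 31.4 + 32.1 + 31.5 + 30.4 + 31.9 + 30.3 + 30.9 + 30.0 + 31.2 + 28.8) / 11 = 339.4000 / 11 = 30.8545
R̄ = (1.8 + 6.0 + 5.4 + 10.4 + 14.4 + 10.0 + 5.7 + 5.1 + 5.7 + 5.8 + 6.6) / 11 = 76.9000 / 11 = 6.9909
LCL = X̄̄ − A₂·R̄ = 30.8545 − 0.483 × 6.9909 = 27.4779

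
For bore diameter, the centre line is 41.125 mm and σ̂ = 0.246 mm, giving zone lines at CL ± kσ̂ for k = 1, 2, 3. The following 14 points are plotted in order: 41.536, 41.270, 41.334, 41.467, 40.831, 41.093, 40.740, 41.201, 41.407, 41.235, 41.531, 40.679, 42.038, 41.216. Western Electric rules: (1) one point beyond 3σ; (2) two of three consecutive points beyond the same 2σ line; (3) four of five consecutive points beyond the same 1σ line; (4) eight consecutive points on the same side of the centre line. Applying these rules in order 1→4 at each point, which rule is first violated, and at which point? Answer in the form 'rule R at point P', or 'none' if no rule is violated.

Zone of each point (C = within 1σ̂, B = 1σ̂–2σ̂, A = 2σ̂–3σ̂, * = beyond 3σ̂; sign = side of CL): 1:+B, 2:+C, 3:+C, 4:+B, 5:-B, 6:-C, 7:-B, 8:+C, 9:+B, 10:+C, 11:+B, 12:-B, 13:+*, 14:+C
Rule 1 (one point beyond the 3σ limits) is satisfied at point 13.

rule 1 at point 13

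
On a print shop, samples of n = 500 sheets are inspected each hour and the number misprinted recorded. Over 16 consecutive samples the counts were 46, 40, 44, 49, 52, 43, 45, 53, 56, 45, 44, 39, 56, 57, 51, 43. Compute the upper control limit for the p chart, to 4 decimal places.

p̄ = Σdᵢ / (k·n) = 763 / (16 × 500) = 0.09538
UCL = p̄ + 3·√(p̄(1−p̄)/n) = 0.09538 + 3 × √(0.09538×0.90463/500) = 0.09538 + 3 × 0.01314 = 0.13478

0.1348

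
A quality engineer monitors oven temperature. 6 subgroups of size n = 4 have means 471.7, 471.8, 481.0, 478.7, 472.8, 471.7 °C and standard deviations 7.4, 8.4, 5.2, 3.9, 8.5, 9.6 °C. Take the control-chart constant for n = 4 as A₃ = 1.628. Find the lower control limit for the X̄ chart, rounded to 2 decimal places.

462.95

X̄̄ = (471.7 + 471.8 + 481.0 + 478.7 + 472.8 + 471.7) / 6 = 474.6167
s̄ = (7.4 + 8.4 + 5.2 + 3.9 + 8.5 + 9.6) / 6 = 7.1667
LCL = X̄̄ − A₃·s̄ = 474.6167 − 1.628 × 7.1667 = 462.9493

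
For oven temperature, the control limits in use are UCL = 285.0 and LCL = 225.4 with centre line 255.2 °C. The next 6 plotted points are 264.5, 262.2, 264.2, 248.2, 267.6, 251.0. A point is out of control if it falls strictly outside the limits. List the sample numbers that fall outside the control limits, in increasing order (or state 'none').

none

All 6 points lie within [225.4, 285.0].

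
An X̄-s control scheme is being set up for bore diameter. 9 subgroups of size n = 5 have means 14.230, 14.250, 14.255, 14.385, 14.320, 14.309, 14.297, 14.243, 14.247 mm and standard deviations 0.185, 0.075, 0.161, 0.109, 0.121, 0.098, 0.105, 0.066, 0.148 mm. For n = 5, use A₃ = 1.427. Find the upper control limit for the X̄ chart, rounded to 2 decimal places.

X̄̄ = (14.230 + 14.250 + 14.255 + 14.385 + 14.320 + 14.309 + 14.297 + 14.243 + 14.247) / 9 = 14.2818
s̄ = (0.185 + 0.075 + 0.161 + 0.109 + 0.121 + 0.098 + 0.105 + 0.066 + 0.148) / 9 = 0.1187
UCL = X̄̄ + A₃·s̄ = 14.2818 + 1.427 × 0.1187 = 14.4511

14.45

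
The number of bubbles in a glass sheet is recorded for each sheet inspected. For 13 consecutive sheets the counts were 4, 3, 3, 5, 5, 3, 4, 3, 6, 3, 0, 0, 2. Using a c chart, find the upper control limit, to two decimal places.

c̄ = (4 + 3 + 3 + 5 + 5 + 3 + 4 + 3 + 6 + 3 + 0 + 0 + 2) / 13 = 41 / 13 = 3.1538
UCL = c̄ + 3√c̄ = 3.1538 + 3 × √3.1538 = 3.1538 + 3 × 1.7759 = 8.4816

8.48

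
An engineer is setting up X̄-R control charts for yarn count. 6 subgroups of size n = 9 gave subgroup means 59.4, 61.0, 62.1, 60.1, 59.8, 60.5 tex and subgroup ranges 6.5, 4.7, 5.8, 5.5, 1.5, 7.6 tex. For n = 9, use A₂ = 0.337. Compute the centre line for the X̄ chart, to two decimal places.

X̄̄ = (59.4 + 61.0 + 62.1 + 60.1 + 59.8 + 60.5) / 6 = 362.9000 / 6 = 60.4833
CL = X̄̄ = 60.4833

60.48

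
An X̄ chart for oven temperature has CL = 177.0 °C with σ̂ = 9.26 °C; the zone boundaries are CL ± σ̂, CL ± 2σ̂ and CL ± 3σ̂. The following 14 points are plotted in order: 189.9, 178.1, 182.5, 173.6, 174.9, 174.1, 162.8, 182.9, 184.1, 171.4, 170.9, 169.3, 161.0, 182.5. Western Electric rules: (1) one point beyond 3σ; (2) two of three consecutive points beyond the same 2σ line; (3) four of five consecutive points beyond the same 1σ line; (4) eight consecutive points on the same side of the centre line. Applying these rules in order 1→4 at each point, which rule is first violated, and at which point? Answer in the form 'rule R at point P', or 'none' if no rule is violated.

Zone of each point (C = within 1σ̂, B = 1σ̂–2σ̂, A = 2σ̂–3σ̂, * = beyond 3σ̂; sign = side of CL): 1:+B, 2:+C, 3:+C, 4:-C, 5:-C, 6:-C, 7:-B, 8:+C, 9:+C, 10:-C, 11:-C, 12:-C, 13:-B, 14:+C
No rule fires across all 14 points.

none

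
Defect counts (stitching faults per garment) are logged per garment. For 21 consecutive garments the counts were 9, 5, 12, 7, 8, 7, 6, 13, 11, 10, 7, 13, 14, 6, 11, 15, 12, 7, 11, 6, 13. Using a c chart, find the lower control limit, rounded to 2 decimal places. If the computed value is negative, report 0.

0.34

c̄ = (9 + 5 + 12 + 7 + 8 + 7 + 6 + 13 + 11 + 10 + 7 + 13 + 14 + 6 + 11 + 15 + 12 + 7 + 11 + 6 + 13) / 21 = 203 / 21 = 9.6667
LCL = c̄ − 3√c̄ = 9.6667 − 3 × 3.1091 = 0.3393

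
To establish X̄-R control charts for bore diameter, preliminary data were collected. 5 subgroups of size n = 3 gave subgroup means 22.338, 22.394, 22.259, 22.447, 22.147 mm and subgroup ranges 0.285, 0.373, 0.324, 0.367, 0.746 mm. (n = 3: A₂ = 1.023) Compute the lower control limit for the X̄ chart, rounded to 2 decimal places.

X̄̄ = (22.338 + 22.394 + 22.259 + 22.447 + 22.147) / 5 = 111.5850 / 5 = 22.3170
R̄ = (0.285 + 0.373 + 0.324 + 0.367 + 0.746) / 5 = 2.0950 / 5 = 0.4190
LCL = X̄̄ − A₂·R̄ = 22.3170 − 1.023 × 0.4190 = 21.8884

21.89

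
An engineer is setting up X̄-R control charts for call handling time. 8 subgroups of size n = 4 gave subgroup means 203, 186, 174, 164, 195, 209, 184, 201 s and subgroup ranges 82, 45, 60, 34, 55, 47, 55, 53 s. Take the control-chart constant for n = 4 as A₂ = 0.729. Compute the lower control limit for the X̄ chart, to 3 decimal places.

X̄̄ = (203 + 186 + 174 + 164 + 195 + 209 + 184 + 201) / 8 = 1516.0000 / 8 = 189.5000
R̄ = (82 + 45 + 60 + 34 + 55 + 47 + 55 + 53) / 8 = 431.0000 / 8 = 53.8750
LCL = X̄̄ − A₂·R̄ = 189.5000 − 0.729 × 53.8750 = 150.2251

150.225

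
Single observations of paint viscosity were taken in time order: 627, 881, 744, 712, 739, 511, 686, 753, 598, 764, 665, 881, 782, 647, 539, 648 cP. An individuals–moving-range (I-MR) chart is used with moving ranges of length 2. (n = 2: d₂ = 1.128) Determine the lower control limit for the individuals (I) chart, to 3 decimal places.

342.711

X̄ = (627 + 881 + 744 + 712 + 739 + 511 + 686 + 753 + 598 + 764 + 665 + 881 + 782 + 647 + 539 + 648) / 16 = 698.5625
Moving ranges: 254, 137, 32, 27, 228, 175, 67, 155, 166, 99, 216, 99, 135, 108, 109; M̄R̄ = 2007.0000 / 15 = 133.8000
LCL = X̄ − 3·M̄R̄/d₂ = 698.5625 − 3 × 133.8000 / 1.128 = 342.7114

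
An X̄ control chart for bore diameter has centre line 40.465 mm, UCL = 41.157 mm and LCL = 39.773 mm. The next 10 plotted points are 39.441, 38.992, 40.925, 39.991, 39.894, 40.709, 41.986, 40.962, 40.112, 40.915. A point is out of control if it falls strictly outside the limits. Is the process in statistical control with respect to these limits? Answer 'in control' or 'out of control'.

out of control

Compare each point to [39.773, 41.157]: sample 1 = 39.441 < LCL; sample 2 = 38.992 < LCL; sample 7 = 41.986 > UCL.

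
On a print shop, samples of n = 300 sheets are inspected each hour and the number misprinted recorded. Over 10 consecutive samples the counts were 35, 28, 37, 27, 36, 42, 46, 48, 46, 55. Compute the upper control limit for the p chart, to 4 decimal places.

0.1922

p̄ = Σdᵢ / (k·n) = 400 / (10 × 300) = 0.13333
UCL = p̄ + 3·√(p̄(1−p̄)/n) = 0.13333 + 3 × √(0.13333×0.86667/300) = 0.13333 + 3 × 0.01963 = 0.19221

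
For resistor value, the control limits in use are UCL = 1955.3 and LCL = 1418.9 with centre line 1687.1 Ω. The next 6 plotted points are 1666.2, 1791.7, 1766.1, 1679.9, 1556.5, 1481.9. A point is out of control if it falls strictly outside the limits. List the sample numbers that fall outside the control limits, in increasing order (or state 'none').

none

All 6 points lie within [1418.9, 1955.3].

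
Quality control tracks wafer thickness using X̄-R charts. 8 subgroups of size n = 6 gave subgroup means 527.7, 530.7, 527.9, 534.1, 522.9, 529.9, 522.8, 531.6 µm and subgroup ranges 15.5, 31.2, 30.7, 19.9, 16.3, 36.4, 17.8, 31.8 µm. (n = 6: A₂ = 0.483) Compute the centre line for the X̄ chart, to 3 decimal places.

528.450

X̄̄ = (527.7 + 530.7 + 527.9 + 534.1 + 522.9 + 529.9 + 522.8 + 531.6) / 8 = 4227.6000 / 8 = 528.4500
CL = X̄̄ = 528.4500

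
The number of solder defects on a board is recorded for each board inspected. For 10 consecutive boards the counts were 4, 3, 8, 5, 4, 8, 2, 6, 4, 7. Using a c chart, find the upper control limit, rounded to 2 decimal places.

11.87

c̄ = (4 + 3 + 8 + 5 + 4 + 8 + 2 + 6 + 4 + 7) / 10 = 51 / 10 = 5.1000
UCL = c̄ + 3√c̄ = 5.1000 + 3 × √5.1000 = 5.1000 + 3 × 2.2583 = 11.8750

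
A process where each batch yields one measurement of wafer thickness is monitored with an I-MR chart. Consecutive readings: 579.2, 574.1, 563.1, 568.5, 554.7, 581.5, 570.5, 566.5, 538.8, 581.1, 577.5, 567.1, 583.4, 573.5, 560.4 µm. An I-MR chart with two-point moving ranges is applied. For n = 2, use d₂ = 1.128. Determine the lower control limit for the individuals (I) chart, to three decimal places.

X̄ = (579.2 + 574.1 + 563.1 + 568.5 + 554.7 + 581.5 + 570.5 + 566.5 + 538.8 + 581.1 + 577.5 + 567.1 + 583.4 + 573.5 + 560.4) / 15 = 569.3267
Moving ranges: 5.1, 11.0, 5.4, 13.8, 26.8, 11.0, 4.0, 27.7, 42.3, 3.6, 10.4, 16.3, 9.9, 13.1; M̄R̄ = 200.4000 / 14 = 14.3143
LCL = X̄ − 3·M̄R̄/d₂ = 569.3267 − 3 × 14.3143 / 1.128 = 531.2568

531.257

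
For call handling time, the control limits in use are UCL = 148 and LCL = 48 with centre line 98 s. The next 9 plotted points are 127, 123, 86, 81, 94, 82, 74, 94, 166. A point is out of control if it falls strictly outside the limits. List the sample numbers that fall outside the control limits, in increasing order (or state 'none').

Compare each point to [48, 148]: sample 9 = 166 > UCL.

9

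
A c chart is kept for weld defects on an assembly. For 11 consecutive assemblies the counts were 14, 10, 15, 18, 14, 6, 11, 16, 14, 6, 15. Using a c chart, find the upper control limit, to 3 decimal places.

c̄ = (14 + 10 + 15 + 18 + 14 + 6 + 11 + 16 + 14 + 6 + 15) / 11 = 139 / 11 = 12.6364
UCL = c̄ + 3√c̄ = 12.6364 + 3 × √12.6364 = 12.6364 + 3 × 3.5548 = 23.3007

23.301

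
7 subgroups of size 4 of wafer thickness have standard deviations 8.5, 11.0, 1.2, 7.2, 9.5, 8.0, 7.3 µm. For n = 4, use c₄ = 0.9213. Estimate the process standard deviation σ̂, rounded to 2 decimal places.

s̄ = (8.5 + 11.0 + 1.2 + 7.2 + 9.5 + 8.0 + 7.3) / 7 = 7.5286
σ̂ = s̄ / c₄ = 7.5286 / 0.9213 = 8.1717

8.17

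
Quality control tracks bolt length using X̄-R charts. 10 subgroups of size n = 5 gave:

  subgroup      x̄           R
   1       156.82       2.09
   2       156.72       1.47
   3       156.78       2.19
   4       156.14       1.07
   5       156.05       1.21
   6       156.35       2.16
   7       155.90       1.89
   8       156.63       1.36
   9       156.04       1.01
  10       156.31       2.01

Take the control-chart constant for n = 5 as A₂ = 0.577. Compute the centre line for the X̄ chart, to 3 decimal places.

X̄̄ = (156.82 + 156.72 + 156.78 + 156.14 + 156.05 + 156.35 + 155.90 + 156.63 + 156.04 + 156.31) / 10 = 1563.7400 / 10 = 156.3740
CL = X̄̄ = 156.3740

156.374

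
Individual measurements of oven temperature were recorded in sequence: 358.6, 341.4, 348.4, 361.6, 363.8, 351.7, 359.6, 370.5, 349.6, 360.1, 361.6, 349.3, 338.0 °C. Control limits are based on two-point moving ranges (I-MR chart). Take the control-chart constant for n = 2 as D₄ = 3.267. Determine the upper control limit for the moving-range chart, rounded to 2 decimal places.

34.58

Moving ranges: 17.2, 7.0, 13.2, 2.2, 12.1, 7.9, 10.9, 20.9, 10.5, 1.5, 12.3, 11.3; M̄R̄ = 127.0000 / 12 = 10.5833
UCL_MR = D₄·M̄R̄ = 3.267 × 10.5833 = 34.5757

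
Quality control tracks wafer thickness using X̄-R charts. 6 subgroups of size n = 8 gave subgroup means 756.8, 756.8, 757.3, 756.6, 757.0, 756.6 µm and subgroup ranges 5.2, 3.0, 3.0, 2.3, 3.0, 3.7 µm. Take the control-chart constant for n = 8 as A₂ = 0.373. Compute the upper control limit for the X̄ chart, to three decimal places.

X̄̄ = (756.8 + 756.8 + 757.3 + 756.6 + 757.0 + 756.6) / 6 = 4541.1000 / 6 = 756.8500
R̄ = (5.2 + 3.0 + 3.0 + 2.3 + 3.0 + 3.7) / 6 = 20.2000 / 6 = 3.3667
UCL = X̄̄ + A₂·R̄ = 756.8500 + 0.373 × 3.3667 = 758.1058

758.106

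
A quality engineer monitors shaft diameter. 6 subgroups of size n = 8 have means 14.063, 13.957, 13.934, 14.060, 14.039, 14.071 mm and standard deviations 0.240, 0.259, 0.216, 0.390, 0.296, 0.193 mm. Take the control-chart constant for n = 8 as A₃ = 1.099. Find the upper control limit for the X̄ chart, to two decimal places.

14.31

X̄̄ = (14.063 + 13.957 + 13.934 + 14.060 + 14.039 + 14.071) / 6 = 14.0207
s̄ = (0.240 + 0.259 + 0.216 + 0.390 + 0.296 + 0.193) / 6 = 0.2657
UCL = X̄̄ + A₃·s̄ = 14.0207 + 1.099 × 0.2657 = 14.3126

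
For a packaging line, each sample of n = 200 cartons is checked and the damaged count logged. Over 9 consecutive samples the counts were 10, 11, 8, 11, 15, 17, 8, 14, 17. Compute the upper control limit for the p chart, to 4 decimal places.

p̄ = Σdᵢ / (k·n) = 111 / (9 × 200) = 0.06167
UCL = p̄ + 3·√(p̄(1−p̄)/n) = 0.06167 + 3 × √(0.06167×0.93833/200) = 0.06167 + 3 × 0.01701 = 0.11269

0.1127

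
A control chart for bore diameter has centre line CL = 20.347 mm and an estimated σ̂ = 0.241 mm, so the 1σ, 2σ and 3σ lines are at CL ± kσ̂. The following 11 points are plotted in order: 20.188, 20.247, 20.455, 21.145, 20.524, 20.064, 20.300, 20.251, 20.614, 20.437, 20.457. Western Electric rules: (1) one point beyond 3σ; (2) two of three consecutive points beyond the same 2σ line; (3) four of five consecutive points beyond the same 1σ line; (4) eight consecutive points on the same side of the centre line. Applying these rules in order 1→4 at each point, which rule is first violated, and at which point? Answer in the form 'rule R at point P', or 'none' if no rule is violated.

rule 1 at point 4

Zone of each point (C = within 1σ̂, B = 1σ̂–2σ̂, A = 2σ̂–3σ̂, * = beyond 3σ̂; sign = side of CL): 1:-C, 2:-C, 3:+C, 4:+*, 5:+C, 6:-B, 7:-C, 8:-C, 9:+B, 10:+C, 11:+C
Rule 1 (one point beyond the 3σ limits) is satisfied at point 4.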